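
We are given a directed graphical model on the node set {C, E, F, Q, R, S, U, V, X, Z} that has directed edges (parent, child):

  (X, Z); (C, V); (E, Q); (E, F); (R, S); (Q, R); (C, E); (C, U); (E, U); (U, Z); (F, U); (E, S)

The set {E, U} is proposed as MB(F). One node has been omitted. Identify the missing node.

C

A node's Markov blanket = Pa ∪ Ch ∪ (parents of Ch other than the node itself).
F has parent E.
Children of F: U.
Parents of each child, excluding F:
  U: C, E
MB(F) = {C, E, U}.
Comparing with the claimed set, C is missing.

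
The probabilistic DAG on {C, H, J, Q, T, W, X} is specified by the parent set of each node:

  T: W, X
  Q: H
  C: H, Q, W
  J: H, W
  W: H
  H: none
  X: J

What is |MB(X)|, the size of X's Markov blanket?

The Markov blanket of a node is its parents, its children, and the other parents of its children.
X's parents: J.
Ch(X) = {T}.
For each child, the remaining parents (spouses of X):
  T's other parent is W.
MB(X) = {J, T, W}, which has 3 nodes.

3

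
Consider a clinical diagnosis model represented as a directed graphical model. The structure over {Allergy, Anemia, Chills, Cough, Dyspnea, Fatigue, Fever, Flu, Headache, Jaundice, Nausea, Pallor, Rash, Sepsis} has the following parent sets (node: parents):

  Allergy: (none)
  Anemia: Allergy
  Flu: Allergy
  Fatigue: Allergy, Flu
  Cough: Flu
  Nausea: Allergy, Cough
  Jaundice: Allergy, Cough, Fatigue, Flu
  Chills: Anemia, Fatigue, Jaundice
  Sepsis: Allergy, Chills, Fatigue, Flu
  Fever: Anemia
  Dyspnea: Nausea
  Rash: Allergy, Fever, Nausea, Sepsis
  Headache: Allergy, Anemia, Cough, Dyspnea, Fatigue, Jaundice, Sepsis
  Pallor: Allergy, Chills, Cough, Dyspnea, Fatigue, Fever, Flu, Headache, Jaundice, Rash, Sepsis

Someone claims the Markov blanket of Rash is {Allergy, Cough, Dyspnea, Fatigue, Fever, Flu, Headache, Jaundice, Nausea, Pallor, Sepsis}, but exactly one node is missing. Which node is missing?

By definition, MB(Rash) is built from Rash's parents, Rash's children, and the co-parents of Rash.
Ch(Rash) = {Pallor}.
Rash's parents: Allergy, Fever, Nausea, Sepsis.
Parents of each child, excluding Rash:
  Pallor's other parents are Allergy, Chills, Cough, Dyspnea, Fatigue, Fever, Flu, Headache, Jaundice, Sepsis.
MB(Rash) = {Allergy, Chills, Cough, Dyspnea, Fatigue, Fever, Flu, Headache, Jaundice, Nausea, Pallor, Sepsis}.
Comparing with the claimed set, Chills is missing.

Chills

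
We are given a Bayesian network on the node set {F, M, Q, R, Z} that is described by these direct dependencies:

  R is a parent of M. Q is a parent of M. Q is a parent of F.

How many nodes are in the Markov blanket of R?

2

Recall MB(v) = parents ∪ children ∪ spouses, where spouses are the other parents of v's children.
Parents of R: none.
Ch(R) = {M}.
Parents of each child, excluding R:
  M also has parent Q.
MB(R) = {M, Q}, which has 2 nodes.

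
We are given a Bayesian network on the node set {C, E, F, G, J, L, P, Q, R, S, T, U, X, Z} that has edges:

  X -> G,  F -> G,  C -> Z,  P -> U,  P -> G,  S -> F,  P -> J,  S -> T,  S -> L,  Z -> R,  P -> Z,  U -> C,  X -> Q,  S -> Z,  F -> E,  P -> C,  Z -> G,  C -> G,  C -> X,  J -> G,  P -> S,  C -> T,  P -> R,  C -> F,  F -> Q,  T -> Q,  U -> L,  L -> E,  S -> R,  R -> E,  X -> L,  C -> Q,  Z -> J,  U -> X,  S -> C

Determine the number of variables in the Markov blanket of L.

6

Parents of L: S, U, X.
L has child E.
Other parents of L's children:
  E: F, R
MB(L) = {E, F, R, S, U, X}, which has 6 nodes.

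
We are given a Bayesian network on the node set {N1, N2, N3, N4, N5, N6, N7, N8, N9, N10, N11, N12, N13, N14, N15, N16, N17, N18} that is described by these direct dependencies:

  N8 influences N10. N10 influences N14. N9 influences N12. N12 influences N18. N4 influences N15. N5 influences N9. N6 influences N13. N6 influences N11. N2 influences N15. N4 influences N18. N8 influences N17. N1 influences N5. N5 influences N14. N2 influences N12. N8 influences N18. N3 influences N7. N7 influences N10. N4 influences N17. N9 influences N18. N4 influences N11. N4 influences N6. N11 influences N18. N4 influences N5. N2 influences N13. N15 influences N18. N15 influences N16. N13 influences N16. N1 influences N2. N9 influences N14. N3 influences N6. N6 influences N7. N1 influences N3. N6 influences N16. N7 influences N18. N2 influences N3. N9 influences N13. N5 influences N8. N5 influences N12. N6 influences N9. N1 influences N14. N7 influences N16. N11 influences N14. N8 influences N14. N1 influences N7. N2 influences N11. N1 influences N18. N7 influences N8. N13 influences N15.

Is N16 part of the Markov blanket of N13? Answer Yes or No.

Yes

N16 is a child of N13.
So N16 ∈ MB(N13).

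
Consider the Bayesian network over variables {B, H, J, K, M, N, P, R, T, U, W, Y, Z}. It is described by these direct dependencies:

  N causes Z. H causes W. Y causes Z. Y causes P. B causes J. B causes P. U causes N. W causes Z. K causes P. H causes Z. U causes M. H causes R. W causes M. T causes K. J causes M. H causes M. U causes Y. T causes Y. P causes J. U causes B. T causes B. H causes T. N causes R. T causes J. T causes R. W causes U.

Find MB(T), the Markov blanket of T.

{B, H, J, K, N, P, R, U, Y}

Recall MB(v) = parents ∪ children ∪ spouses, where spouses are the other parents of v's children.
Pa(T) = {H}.
Children of T: B, J, K, R, Y.
Parents of each child, excluding T:
  Y: U
  K: —
  B: U
  J: B, P
  R: H, N
MB(T) = {B, H, J, K, N, P, R, U, Y}.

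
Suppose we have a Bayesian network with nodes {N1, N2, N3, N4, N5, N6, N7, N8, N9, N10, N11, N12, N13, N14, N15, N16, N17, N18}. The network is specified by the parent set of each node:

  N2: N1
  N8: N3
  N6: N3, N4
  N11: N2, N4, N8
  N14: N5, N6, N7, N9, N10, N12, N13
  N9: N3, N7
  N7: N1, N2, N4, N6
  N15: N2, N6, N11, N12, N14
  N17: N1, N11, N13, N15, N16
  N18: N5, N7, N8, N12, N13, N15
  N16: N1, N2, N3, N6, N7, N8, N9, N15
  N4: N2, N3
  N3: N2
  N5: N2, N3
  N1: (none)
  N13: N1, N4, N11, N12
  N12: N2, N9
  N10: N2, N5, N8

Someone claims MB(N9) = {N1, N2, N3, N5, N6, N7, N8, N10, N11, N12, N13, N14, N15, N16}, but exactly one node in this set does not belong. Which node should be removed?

Recall MB(v) = parents ∪ children ∪ spouses, where spouses are the other parents of v's children.
N9's children: N12, N14, N16.
Pa(N9) = {N3, N7}.
Co-parents of N9 (other parents of its children):
  N12: N2
  N14: N5, N6, N7, N10, N12, N13
  N16: N1, N2, N3, N6, N7, N8, N15
MB(N9) = {N1, N2, N3, N5, N6, N7, N8, N10, N12, N13, N14, N15, N16}.
N11 is neither a parent, child, nor co-parent of N9, so it does not belong.

N11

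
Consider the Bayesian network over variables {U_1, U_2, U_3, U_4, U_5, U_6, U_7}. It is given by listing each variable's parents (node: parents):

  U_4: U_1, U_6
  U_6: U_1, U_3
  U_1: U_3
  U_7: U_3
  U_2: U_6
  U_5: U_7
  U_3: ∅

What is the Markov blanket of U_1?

U_1 has parent U_3.
Children of U_1: U_4, U_6.
For each child, the remaining parents (spouses of U_1):
  U_6: U_3
  U_4: U_6
So the Markov blanket of U_1 is {U_3, U_4, U_6}.

{U_3, U_4, U_6}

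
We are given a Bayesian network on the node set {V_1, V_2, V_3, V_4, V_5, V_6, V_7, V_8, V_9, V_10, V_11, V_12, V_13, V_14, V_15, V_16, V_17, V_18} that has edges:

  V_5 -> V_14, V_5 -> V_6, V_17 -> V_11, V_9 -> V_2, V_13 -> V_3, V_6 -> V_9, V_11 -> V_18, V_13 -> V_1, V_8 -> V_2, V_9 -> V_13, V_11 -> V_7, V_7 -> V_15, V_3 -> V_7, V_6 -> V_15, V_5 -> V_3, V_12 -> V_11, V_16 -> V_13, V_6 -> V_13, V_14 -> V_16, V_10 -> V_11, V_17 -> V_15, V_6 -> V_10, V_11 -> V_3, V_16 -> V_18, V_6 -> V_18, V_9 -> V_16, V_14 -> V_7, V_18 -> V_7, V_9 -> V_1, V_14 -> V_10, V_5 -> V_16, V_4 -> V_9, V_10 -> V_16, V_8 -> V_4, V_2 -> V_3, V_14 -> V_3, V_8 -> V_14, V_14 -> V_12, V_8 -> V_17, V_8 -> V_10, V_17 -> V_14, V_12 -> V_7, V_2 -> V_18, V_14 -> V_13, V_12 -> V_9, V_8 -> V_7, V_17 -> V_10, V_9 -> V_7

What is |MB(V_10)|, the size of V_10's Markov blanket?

9

V_10 has parents V_6, V_8, V_14, V_17.
Children of V_10: V_11, V_16.
Other parents of V_10's children:
  V_16: V_5, V_9, V_14
  V_11: V_12, V_17
MB(V_10) = {V_5, V_6, V_8, V_9, V_11, V_12, V_14, V_16, V_17}, which has 9 nodes.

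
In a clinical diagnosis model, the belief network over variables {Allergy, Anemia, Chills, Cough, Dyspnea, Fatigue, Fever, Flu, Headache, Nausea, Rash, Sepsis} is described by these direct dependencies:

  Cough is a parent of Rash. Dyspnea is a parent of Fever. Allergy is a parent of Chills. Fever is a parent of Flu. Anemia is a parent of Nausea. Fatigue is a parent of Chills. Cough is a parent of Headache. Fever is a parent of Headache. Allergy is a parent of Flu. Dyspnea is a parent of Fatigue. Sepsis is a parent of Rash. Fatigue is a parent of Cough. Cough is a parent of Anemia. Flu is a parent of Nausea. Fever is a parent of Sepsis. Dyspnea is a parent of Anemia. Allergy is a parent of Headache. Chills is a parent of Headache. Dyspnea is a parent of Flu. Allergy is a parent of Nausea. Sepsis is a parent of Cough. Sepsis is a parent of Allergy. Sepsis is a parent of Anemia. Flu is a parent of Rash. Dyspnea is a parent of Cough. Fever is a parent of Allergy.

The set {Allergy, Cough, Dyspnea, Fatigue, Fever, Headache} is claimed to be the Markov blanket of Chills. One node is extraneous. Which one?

Pa(Chills) = {Allergy, Fatigue}.
Chills's children: Headache.
Parents of each child, excluding Chills:
  Headache's other parents are Allergy, Cough, Fever.
MB(Chills) = {Allergy, Cough, Fatigue, Fever, Headache}.
Dyspnea is neither a parent, child, nor co-parent of Chills, so it does not belong.

Dyspnea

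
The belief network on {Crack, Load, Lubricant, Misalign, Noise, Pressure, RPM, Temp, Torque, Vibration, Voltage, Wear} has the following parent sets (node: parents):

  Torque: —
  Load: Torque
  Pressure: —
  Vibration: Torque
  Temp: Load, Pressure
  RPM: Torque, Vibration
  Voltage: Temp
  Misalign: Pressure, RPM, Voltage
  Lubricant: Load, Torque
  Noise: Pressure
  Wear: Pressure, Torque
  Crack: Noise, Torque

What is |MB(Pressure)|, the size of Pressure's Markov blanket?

8

Parents of Pressure: none.
Pressure has children Misalign, Noise, Temp, Wear.
For each child, the remaining parents (spouses of Pressure):
  Temp: Load
  Misalign: RPM, Voltage
  Noise: —
  Wear: Torque
MB(Pressure) = {Load, Misalign, Noise, RPM, Temp, Torque, Voltage, Wear}, which has 8 nodes.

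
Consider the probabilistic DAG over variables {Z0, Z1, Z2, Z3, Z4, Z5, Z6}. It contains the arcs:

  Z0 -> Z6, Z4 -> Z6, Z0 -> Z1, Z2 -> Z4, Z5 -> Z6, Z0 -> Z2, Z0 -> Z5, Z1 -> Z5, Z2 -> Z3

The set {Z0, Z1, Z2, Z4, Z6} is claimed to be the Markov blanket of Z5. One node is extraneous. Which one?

Z2

Z5's parents: Z0, Z1.
Ch(Z5) = {Z6}.
Other parents of Z5's children:
  Z6: Z0, Z4
MB(Z5) = {Z0, Z1, Z4, Z6}.
Z2 is neither a parent, child, nor co-parent of Z5, so it does not belong.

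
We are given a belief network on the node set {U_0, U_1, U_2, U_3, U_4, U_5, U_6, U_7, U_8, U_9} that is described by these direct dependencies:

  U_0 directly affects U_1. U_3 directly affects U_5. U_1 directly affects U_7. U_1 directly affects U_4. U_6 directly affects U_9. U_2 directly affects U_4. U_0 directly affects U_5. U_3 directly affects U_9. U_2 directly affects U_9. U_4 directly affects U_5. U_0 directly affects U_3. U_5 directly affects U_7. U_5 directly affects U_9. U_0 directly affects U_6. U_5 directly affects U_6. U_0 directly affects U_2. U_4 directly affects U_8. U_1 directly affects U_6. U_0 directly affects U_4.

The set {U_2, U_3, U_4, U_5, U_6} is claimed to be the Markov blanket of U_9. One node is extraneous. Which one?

The Markov blanket of a node is its parents, its children, and the other parents of its children.
Ch(U_9) = {}.
Pa(U_9) = {U_2, U_3, U_5, U_6}.
With no children, U_9 has no spouses; the co-parent set is empty.
MB(U_9) = {U_2, U_3, U_5, U_6}.
U_4 is neither a parent, child, nor co-parent of U_9, so it does not belong.

U_4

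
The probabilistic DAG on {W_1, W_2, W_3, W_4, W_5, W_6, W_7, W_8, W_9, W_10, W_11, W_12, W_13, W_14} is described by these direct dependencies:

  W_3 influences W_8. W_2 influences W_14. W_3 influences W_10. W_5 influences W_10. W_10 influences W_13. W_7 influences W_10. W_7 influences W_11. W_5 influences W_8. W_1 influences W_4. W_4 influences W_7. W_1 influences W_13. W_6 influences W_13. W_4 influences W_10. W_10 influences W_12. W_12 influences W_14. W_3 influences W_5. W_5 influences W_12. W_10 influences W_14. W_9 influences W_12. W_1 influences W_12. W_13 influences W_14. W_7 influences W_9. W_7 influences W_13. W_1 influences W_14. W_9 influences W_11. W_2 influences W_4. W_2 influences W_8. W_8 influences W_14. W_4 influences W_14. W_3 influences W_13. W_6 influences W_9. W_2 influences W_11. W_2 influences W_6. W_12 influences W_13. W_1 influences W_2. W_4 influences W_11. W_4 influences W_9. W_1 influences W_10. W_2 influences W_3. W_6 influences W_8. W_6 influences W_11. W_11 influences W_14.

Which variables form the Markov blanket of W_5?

By definition, MB(W_5) is built from W_5's parents, W_5's children, and the co-parents of W_5.
W_5's parents: W_3.
Ch(W_5) = {W_8, W_10, W_12}.
Co-parents of W_5 (other parents of its children):
  W_8: W_2, W_3, W_6
  W_10: W_1, W_3, W_4, W_7
  W_12: W_1, W_9, W_10
MB(W_5) = {W_1, W_2, W_3, W_4, W_6, W_7, W_8, W_9, W_10, W_12}.

{W_1, W_2, W_3, W_4, W_6, W_7, W_8, W_9, W_10, W_12}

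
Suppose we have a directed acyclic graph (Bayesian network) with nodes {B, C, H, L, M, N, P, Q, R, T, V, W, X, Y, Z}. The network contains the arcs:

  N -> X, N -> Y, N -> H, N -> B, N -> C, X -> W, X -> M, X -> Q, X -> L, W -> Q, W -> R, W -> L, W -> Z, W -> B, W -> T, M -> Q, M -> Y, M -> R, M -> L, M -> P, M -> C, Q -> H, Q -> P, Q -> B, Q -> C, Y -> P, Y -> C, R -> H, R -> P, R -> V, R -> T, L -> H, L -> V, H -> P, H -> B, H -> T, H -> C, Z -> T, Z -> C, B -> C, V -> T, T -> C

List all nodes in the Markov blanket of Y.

{B, C, H, M, N, P, Q, R, T, Z}

By definition, MB(Y) is built from Y's parents, Y's children, and the co-parents of Y.
Parents of Y: M, N.
Y's children: C, P.
For each child, the remaining parents (spouses of Y):
  P: H, M, Q, R
  C: B, H, M, N, Q, T, Z
Union: {M, N} ∪ {C, P} ∪ {B, H, M, N, Q, R, T, Z} = {B, C, H, M, N, P, Q, R, T, Z}.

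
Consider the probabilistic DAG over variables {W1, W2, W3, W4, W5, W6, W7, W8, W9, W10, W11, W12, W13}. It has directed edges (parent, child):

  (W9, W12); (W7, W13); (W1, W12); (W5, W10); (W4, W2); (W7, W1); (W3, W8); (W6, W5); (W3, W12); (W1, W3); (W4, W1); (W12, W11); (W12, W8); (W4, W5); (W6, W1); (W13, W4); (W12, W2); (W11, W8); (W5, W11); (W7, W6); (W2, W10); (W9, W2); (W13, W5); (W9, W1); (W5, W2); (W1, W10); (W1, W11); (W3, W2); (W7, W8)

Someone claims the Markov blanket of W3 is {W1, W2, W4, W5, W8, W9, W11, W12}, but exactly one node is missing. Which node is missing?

W7

W3 has parent W1.
W3 has children W2, W8, W12.
Other parents of W3's children:
  W12's other parents are W1, W9.
  W2's other parents are W4, W5, W9, W12.
  W8 also has parents W7, W11, W12.
MB(W3) = {W1, W2, W4, W5, W7, W8, W9, W11, W12}.
Comparing with the claimed set, W7 is missing.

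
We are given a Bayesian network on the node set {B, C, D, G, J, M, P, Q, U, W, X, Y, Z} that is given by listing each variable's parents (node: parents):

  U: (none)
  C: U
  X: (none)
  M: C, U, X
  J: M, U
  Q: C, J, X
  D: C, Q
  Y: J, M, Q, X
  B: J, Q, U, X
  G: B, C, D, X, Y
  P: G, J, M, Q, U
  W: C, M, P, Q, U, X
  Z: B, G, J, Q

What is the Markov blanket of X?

{B, C, D, G, J, M, P, Q, U, W, Y}

A node's Markov blanket = Pa ∪ Ch ∪ (parents of Ch other than the node itself).
Pa(X) = {}.
X's children: B, G, M, Q, W, Y.
Co-parents of X (other parents of its children):
  M's other parents are C, U.
  Q also has parents C, J.
  Y's other parents are J, M, Q.
  parents(B) \ {X} = {J, Q, U}.
  parents(G) \ {X} = {B, C, D, Y}.
  W also has parents C, M, P, Q, U.
Taking the union gives {B, C, D, G, J, M, P, Q, U, W, Y}.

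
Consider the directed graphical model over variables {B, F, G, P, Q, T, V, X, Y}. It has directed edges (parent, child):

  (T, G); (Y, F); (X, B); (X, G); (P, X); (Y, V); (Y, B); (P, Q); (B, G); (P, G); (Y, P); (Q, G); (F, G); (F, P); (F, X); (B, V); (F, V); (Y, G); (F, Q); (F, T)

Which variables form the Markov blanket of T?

T has parent F.
Ch(T) = {G}.
Parents of each child, excluding T:
  parents(G) \ {T} = {B, F, P, Q, X, Y}.
Union: {F} ∪ {G} ∪ {B, F, P, Q, X, Y} = {B, F, G, P, Q, X, Y}.

{B, F, G, P, Q, X, Y}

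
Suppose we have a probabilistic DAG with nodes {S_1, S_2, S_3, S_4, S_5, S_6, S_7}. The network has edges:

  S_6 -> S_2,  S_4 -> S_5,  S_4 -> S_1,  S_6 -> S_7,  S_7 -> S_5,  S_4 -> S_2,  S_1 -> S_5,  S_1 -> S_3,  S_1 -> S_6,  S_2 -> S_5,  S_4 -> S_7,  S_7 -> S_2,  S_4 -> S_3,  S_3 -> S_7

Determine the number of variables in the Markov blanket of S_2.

5

The Markov blanket of a node is its parents, its children, and the other parents of its children.
Pa(S_2) = {S_4, S_6, S_7}.
Children of S_2: S_5.
For each child, the remaining parents (spouses of S_2):
  S_5's other parents are S_1, S_4, S_7.
MB(S_2) = {S_1, S_4, S_5, S_6, S_7}, which has 5 nodes.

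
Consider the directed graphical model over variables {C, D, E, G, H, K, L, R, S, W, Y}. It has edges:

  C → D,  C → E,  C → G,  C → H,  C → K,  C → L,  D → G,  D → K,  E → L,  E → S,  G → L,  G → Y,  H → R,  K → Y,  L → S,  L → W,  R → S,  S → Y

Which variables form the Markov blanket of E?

{C, G, L, R, S}

A node's Markov blanket = Pa ∪ Ch ∪ (parents of Ch other than the node itself).
Parents of E: C.
E's children: L, S.
Other parents of E's children:
  L: C, G
  S: L, R
So the Markov blanket of E is {C, G, L, R, S}.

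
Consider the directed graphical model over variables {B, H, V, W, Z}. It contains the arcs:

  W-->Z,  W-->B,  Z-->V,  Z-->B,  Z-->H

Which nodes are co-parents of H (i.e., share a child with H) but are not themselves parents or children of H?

H has no children, so it has no co-parents. The set is empty.

{}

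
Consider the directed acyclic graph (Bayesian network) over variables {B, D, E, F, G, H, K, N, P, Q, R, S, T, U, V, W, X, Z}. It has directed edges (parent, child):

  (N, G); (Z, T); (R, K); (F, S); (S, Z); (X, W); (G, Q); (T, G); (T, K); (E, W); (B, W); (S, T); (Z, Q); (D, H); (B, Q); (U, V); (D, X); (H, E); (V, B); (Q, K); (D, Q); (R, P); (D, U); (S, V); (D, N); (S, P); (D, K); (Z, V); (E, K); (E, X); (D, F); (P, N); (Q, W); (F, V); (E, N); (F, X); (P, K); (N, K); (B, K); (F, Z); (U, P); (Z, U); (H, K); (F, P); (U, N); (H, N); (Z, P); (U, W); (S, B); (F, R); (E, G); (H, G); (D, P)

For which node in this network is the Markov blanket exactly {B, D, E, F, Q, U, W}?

The target node must have every member of {B, D, E, F, Q, U, W} as a parent, child, or co-parent, and no others.
Parents of X: D, E, F; children: W; co-parents: B, E, Q, U.
These exactly cover the given set, so the node is X.

X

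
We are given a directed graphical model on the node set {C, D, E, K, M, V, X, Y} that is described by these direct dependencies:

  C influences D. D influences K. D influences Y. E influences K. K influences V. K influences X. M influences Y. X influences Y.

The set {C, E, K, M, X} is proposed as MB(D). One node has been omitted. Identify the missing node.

Y

A node's Markov blanket = Pa ∪ Ch ∪ (parents of Ch other than the node itself).
Children of D: K, Y.
Parents of D: C.
Other parents of D's children:
  parents(K) \ {D} = {E}.
  parents(Y) \ {D} = {M, X}.
MB(D) = {C, E, K, M, X, Y}.
Comparing with the claimed set, Y is missing.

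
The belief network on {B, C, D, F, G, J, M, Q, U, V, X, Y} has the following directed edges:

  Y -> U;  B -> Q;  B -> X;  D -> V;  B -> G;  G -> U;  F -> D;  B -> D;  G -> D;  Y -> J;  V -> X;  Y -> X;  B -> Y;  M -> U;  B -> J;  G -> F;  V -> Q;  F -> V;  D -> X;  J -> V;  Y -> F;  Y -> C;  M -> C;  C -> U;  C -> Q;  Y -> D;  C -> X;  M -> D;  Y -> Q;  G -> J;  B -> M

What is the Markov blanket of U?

Recall MB(v) = parents ∪ children ∪ spouses, where spouses are the other parents of v's children.
U has parents C, G, M, Y.
U has no children.
U has no children, so there are no co-parents.
So the Markov blanket of U is {C, G, M, Y}.

{C, G, M, Y}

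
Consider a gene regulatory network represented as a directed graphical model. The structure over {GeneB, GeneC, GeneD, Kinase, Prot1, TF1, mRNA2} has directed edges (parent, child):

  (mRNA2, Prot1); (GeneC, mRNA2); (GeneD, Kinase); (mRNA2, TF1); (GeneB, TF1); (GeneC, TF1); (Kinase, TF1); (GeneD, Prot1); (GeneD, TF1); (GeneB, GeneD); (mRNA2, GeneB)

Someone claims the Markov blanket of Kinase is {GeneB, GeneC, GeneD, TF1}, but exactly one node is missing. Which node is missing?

mRNA2

By definition, MB(Kinase) is built from Kinase's parents, Kinase's children, and the co-parents of Kinase.
Kinase's parents: GeneD.
Kinase's children: TF1.
Other parents of Kinase's children:
  parents(TF1) \ {Kinase} = {GeneB, GeneC, GeneD, mRNA2}.
MB(Kinase) = {GeneB, GeneC, GeneD, TF1, mRNA2}.
Comparing with the claimed set, mRNA2 is missing.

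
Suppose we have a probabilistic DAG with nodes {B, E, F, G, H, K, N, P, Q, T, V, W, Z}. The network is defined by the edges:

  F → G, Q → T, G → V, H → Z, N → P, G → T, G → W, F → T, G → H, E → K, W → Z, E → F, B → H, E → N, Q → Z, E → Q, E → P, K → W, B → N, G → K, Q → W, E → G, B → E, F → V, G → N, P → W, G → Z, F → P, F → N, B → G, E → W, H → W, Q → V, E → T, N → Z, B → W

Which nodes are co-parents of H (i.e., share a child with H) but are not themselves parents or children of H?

{E, K, N, P, Q}

Children of H: W, Z.
  W: B, E, G, K, P, Q
  Z: G, N, Q, W
Excluding nodes already adjacent to H (B, G, W, Z), the co-parent-only contribution is {E, K, N, P, Q}.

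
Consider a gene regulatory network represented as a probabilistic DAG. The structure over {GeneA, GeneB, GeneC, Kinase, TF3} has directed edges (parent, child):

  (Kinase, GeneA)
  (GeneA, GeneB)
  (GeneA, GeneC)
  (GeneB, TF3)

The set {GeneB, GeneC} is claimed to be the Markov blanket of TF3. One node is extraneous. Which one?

GeneC

Pa(TF3) = {GeneB}.
TF3's children: none.
TF3 has no children, so there are no co-parents.
MB(TF3) = {GeneB}.
GeneC is neither a parent, child, nor co-parent of TF3, so it does not belong.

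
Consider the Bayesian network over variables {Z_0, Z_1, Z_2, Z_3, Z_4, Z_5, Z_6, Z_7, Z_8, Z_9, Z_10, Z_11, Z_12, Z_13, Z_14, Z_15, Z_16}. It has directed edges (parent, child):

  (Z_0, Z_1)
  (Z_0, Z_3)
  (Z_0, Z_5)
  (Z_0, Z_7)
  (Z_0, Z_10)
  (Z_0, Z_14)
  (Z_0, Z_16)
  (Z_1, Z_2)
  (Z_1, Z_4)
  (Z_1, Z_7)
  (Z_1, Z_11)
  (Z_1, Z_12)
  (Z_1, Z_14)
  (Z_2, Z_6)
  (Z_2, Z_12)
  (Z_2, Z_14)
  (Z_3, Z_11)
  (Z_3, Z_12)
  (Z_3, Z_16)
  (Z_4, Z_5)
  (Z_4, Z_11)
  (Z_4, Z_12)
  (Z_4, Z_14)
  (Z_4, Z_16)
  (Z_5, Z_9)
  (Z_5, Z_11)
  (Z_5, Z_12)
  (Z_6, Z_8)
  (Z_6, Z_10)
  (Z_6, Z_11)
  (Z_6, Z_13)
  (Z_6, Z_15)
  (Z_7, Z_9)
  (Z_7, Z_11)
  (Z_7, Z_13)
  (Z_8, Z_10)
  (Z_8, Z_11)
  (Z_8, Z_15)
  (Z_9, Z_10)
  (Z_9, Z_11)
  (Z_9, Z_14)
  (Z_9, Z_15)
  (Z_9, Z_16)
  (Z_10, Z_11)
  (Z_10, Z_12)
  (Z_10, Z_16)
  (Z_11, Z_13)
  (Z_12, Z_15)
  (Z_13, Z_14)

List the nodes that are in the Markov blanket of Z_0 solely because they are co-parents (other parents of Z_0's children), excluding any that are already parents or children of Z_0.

Children of Z_0: Z_1, Z_3, Z_5, Z_7, Z_10, Z_14, Z_16.
  Z_1: —
  Z_3: —
  Z_5: Z_4
  Z_7: Z_1
  Z_10: Z_6, Z_8, Z_9
  Z_14: Z_1, Z_2, Z_4, Z_9, Z_13
  Z_16: Z_3, Z_4, Z_9, Z_10
Excluding nodes already adjacent to Z_0 (Z_1, Z_3, Z_5, Z_7, Z_10, Z_14, Z_16), the co-parent-only contribution is {Z_2, Z_4, Z_6, Z_8, Z_9, Z_13}.

{Z_2, Z_4, Z_6, Z_8, Z_9, Z_13}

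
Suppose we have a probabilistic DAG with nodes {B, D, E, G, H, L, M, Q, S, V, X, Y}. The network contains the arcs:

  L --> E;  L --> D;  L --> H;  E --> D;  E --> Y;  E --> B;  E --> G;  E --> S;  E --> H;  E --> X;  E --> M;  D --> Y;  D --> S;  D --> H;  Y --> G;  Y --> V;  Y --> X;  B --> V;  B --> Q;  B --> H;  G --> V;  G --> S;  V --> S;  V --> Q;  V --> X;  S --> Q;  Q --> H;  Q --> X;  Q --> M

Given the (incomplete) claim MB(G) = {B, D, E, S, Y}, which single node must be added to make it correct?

V

G's parents: E, Y.
Children of G: S, V.
Co-parents of G (other parents of its children):
  V: B, Y
  S: D, E, V
MB(G) = {B, D, E, S, V, Y}.
Comparing with the claimed set, V is missing.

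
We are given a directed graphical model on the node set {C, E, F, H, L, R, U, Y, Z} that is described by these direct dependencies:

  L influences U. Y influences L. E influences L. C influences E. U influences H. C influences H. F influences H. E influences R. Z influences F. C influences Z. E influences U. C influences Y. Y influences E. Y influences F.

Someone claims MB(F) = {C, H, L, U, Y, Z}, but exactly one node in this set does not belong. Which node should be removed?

L

F has child H.
F has parents Y, Z.
Other parents of F's children:
  H: C, U
MB(F) = {C, H, U, Y, Z}.
L is neither a parent, child, nor co-parent of F, so it does not belong.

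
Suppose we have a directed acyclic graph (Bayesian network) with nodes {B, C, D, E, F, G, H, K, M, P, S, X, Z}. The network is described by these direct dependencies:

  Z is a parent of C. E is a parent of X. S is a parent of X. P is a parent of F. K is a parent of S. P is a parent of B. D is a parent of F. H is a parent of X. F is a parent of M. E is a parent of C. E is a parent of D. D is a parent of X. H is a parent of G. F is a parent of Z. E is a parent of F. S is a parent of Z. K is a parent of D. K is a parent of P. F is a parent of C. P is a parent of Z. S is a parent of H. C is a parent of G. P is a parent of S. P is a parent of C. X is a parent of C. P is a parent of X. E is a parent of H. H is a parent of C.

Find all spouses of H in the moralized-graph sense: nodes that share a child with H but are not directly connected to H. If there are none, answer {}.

Children of H: C, G, X.
  X: D, E, P, S
  C: E, F, P, X, Z
  G: C
Excluding nodes already adjacent to H (C, E, G, S, X), the co-parent-only contribution is {D, F, P, Z}.

{D, F, P, Z}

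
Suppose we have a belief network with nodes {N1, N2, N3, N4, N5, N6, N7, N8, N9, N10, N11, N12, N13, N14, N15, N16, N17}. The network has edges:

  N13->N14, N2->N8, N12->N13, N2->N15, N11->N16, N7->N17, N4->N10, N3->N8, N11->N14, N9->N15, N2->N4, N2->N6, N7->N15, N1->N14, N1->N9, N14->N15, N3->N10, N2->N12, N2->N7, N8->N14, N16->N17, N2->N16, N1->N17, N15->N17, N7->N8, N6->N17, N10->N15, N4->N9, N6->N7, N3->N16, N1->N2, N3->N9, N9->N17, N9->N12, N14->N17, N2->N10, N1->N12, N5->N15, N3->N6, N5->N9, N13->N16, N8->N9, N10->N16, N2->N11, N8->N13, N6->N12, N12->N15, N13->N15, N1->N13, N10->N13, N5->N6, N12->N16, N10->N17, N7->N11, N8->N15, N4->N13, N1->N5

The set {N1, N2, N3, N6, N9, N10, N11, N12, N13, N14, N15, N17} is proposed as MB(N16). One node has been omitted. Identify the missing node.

N7

Parents of N16: N2, N3, N10, N11, N12, N13.
N16 has child N17.
Parents of each child, excluding N16:
  N17 also has parents N1, N6, N7, N9, N10, N14, N15.
MB(N16) = {N1, N2, N3, N6, N7, N9, N10, N11, N12, N13, N14, N15, N17}.
Comparing with the claimed set, N7 is missing.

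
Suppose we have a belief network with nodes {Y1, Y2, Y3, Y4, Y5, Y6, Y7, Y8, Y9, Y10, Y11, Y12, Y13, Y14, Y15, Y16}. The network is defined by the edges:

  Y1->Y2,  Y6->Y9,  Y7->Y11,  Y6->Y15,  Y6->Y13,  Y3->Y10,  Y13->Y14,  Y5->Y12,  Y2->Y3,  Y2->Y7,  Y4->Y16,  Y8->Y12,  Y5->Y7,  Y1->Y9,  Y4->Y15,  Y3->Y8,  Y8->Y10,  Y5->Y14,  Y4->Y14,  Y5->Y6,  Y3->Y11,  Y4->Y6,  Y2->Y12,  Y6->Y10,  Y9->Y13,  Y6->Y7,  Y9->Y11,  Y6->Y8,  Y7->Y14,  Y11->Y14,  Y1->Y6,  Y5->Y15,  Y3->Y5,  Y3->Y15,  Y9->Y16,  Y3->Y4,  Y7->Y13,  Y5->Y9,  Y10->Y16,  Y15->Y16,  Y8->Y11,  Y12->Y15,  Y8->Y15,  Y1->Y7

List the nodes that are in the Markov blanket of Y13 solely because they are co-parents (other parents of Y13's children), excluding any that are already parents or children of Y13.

{Y4, Y5, Y11}

Children of Y13: Y14.
  parents(Y14) \ {Y13} = {Y4, Y5, Y7, Y11}.
Excluding nodes already adjacent to Y13 (Y6, Y7, Y9, Y14), the co-parent-only contribution is {Y4, Y5, Y11}.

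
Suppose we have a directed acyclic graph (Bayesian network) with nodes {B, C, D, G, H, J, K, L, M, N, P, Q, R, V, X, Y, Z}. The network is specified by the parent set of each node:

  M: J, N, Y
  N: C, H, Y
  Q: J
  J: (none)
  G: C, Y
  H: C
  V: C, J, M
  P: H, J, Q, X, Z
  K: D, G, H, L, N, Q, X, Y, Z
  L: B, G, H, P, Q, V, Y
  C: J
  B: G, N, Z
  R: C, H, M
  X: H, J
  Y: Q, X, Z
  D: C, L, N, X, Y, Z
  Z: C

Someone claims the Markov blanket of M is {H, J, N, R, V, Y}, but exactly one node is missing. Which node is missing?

C

A node's Markov blanket = Pa ∪ Ch ∪ (parents of Ch other than the node itself).
Parents of M: J, N, Y.
M's children: R, V.
For each child, the remaining parents (spouses of M):
  parents(R) \ {M} = {C, H}.
  parents(V) \ {M} = {C, J}.
MB(M) = {C, H, J, N, R, V, Y}.
Comparing with the claimed set, C is missing.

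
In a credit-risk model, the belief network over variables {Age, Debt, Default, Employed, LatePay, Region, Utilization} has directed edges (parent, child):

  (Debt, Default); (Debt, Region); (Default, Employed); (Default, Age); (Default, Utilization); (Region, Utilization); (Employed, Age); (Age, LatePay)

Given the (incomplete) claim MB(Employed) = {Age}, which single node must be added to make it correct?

Employed has parent Default.
Employed's children: Age.
Co-parents of Employed (other parents of its children):
  Age also has parent Default.
MB(Employed) = {Age, Default}.
Comparing with the claimed set, Default is missing.

Default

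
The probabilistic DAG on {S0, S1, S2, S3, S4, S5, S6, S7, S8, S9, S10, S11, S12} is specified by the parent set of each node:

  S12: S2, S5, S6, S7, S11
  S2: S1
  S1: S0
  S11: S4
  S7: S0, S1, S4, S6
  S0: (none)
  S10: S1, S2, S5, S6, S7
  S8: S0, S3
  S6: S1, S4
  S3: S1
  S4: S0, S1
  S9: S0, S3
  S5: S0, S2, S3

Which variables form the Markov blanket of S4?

By definition, MB(S4) is built from S4's parents, S4's children, and the co-parents of S4.
Children of S4: S6, S7, S11.
Parents of S4: S0, S1.
For each child, the remaining parents (spouses of S4):
  S6's other parent is S1.
  S7 also has parents S0, S1, S6.
  S11 has no other parent.
So the Markov blanket of S4 is {S0, S1, S6, S7, S11}.

{S0, S1, S6, S7, S11}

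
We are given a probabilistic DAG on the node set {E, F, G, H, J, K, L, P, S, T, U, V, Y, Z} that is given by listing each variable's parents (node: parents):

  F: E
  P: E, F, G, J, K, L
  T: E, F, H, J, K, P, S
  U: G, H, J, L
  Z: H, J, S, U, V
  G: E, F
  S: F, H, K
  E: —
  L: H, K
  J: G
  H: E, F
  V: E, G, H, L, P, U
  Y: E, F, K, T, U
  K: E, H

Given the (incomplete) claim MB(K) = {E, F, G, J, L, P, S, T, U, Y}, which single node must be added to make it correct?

The Markov blanket of a node is its parents, its children, and the other parents of its children.
K's parents: E, H.
K has children L, P, S, T, Y.
Other parents of K's children:
  parents(L) \ {K} = {H}.
  P also has parents E, F, G, J, L.
  S's other parents are F, H.
  T also has parents E, F, H, J, P, S.
  Y also has parents E, F, T, U.
MB(K) = {E, F, G, H, J, L, P, S, T, U, Y}.
Comparing with the claimed set, H is missing.

H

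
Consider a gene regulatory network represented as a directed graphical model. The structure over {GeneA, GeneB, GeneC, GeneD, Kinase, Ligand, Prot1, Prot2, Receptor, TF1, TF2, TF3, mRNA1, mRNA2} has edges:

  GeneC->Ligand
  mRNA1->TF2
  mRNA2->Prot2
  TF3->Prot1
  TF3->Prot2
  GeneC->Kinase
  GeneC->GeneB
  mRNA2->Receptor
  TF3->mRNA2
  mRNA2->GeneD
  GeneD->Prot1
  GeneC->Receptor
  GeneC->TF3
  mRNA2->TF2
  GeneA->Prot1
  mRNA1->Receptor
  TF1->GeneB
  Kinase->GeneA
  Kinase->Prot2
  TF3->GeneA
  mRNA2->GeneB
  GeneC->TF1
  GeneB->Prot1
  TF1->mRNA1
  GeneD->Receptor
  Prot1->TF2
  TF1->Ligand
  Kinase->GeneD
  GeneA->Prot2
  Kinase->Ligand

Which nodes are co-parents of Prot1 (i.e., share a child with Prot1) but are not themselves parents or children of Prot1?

{mRNA1, mRNA2}

Children of Prot1: TF2.
  TF2: mRNA1, mRNA2
Excluding nodes already adjacent to Prot1 (GeneA, GeneB, GeneD, TF2, TF3), the co-parent-only contribution is {mRNA1, mRNA2}.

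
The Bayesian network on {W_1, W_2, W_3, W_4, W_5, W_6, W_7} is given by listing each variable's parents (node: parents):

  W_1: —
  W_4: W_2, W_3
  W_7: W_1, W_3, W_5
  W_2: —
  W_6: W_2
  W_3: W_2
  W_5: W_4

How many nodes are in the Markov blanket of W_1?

W_1's parents: none.
Ch(W_1) = {W_7}.
Other parents of W_1's children:
  W_7 also has parents W_3, W_5.
MB(W_1) = {W_3, W_5, W_7}, which has 3 nodes.

3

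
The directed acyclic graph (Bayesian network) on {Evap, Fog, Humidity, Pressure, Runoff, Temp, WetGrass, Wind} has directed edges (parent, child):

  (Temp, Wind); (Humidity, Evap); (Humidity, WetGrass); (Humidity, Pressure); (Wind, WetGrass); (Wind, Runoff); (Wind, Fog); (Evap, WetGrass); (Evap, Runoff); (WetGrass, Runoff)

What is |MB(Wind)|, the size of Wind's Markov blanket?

A node's Markov blanket = Pa ∪ Ch ∪ (parents of Ch other than the node itself).
Ch(Wind) = {Fog, Runoff, WetGrass}.
Pa(Wind) = {Temp}.
For each child, the remaining parents (spouses of Wind):
  WetGrass: Evap, Humidity
  Runoff: Evap, WetGrass
  Fog: —
MB(Wind) = {Evap, Fog, Humidity, Runoff, Temp, WetGrass}, which has 6 nodes.

6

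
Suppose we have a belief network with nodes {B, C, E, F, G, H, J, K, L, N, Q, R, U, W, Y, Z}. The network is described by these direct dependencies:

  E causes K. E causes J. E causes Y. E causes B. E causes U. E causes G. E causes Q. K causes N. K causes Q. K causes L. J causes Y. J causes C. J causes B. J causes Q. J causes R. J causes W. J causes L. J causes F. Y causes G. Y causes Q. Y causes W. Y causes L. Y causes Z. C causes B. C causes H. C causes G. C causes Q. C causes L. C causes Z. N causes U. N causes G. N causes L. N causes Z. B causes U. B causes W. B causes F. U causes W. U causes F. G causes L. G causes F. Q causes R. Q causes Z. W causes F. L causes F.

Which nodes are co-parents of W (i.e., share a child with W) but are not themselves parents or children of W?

Children of W: F.
  F: B, G, J, L, U
Excluding nodes already adjacent to W (B, F, J, U, Y), the co-parent-only contribution is {G, L}.

{G, L}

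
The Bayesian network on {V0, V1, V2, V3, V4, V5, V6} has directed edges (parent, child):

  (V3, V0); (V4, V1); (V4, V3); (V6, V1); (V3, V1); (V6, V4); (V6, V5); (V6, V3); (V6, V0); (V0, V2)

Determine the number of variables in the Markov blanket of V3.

4

Recall MB(v) = parents ∪ children ∪ spouses, where spouses are the other parents of v's children.
V3's parents: V4, V6.
V3's children: V0, V1.
Co-parents of V3 (other parents of its children):
  V1 also has parents V4, V6.
  V0 also has parent V6.
MB(V3) = {V0, V1, V4, V6}, which has 4 nodes.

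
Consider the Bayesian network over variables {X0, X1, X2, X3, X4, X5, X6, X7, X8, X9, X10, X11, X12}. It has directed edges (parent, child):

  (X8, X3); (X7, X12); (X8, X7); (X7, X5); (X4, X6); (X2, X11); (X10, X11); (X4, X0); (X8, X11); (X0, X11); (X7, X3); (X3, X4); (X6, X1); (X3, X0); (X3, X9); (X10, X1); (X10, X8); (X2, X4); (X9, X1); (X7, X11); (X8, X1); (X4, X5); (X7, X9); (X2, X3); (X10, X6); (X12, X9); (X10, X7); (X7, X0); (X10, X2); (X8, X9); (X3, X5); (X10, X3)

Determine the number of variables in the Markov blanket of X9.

7

Recall MB(v) = parents ∪ children ∪ spouses, where spouses are the other parents of v's children.
X9 has child X1.
X9's parents: X3, X7, X8, X12.
For each child, the remaining parents (spouses of X9):
  X1: X6, X8, X10
MB(X9) = {X1, X3, X6, X7, X8, X10, X12}, which has 7 nodes.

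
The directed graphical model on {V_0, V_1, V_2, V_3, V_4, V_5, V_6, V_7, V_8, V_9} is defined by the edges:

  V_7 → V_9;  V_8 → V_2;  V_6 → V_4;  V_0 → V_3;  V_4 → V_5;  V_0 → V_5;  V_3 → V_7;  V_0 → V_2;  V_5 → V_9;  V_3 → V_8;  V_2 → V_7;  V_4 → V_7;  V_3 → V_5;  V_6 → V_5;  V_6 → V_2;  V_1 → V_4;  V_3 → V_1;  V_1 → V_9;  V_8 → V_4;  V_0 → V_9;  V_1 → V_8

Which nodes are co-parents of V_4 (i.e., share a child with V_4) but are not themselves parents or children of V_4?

Children of V_4: V_5, V_7.
  V_7's other parents are V_2, V_3.
  V_5 also has parents V_0, V_3, V_6.
Excluding nodes already adjacent to V_4 (V_1, V_5, V_6, V_7, V_8), the co-parent-only contribution is {V_0, V_2, V_3}.

{V_0, V_2, V_3}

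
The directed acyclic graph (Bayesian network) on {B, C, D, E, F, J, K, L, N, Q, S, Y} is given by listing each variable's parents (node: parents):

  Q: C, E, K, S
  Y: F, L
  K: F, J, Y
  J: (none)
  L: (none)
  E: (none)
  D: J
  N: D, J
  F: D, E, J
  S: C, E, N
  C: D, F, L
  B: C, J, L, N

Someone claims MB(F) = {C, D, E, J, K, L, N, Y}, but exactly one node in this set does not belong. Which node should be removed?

N

The Markov blanket of a node is its parents, its children, and the other parents of its children.
F's parents: D, E, J.
F has children C, K, Y.
Co-parents of F (other parents of its children):
  C: D, L
  Y: L
  K: J, Y
MB(F) = {C, D, E, J, K, L, Y}.
N is neither a parent, child, nor co-parent of F, so it does not belong.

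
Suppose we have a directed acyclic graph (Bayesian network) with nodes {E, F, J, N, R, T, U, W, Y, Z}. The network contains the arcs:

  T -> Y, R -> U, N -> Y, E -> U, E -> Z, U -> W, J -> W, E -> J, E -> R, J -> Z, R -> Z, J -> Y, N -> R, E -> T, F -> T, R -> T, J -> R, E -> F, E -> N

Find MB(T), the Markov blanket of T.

{E, F, J, N, R, Y}

Recall MB(v) = parents ∪ children ∪ spouses, where spouses are the other parents of v's children.
Ch(T) = {Y}.
T's parents: E, F, R.
Other parents of T's children:
  parents(Y) \ {T} = {J, N}.
So the Markov blanket of T is {E, F, J, N, R, Y}.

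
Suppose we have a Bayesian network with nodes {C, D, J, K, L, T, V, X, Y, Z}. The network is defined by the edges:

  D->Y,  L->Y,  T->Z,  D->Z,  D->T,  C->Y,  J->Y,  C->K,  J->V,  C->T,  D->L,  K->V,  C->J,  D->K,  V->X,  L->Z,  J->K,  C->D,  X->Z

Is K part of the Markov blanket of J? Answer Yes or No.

K is a child of J.
So K ∈ MB(J).

Yes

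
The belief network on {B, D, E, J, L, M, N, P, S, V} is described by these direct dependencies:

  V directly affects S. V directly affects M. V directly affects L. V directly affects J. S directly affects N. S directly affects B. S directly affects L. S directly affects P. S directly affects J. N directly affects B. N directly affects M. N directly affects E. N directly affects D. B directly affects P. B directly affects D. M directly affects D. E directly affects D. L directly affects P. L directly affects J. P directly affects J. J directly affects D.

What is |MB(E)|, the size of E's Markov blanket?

5

By definition, MB(E) is built from E's parents, E's children, and the co-parents of E.
Children of E: D.
E has parent N.
For each child, the remaining parents (spouses of E):
  D also has parents B, J, M, N.
MB(E) = {B, D, J, M, N}, which has 5 nodes.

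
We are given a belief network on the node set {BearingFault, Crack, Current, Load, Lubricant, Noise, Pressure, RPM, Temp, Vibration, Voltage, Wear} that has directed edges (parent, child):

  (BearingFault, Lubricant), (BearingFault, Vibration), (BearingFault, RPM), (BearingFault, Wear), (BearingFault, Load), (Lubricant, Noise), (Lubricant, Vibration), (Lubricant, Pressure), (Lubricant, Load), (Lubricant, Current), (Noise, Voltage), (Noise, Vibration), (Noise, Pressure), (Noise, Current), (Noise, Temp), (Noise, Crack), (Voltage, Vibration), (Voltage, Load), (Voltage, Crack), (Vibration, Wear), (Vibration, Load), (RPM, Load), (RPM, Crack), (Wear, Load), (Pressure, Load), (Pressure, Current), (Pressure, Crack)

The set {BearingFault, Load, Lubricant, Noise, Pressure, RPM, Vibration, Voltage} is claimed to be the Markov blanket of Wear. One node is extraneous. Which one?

Noise

Pa(Wear) = {BearingFault, Vibration}.
Ch(Wear) = {Load}.
For each child, the remaining parents (spouses of Wear):
  Load's other parents are BearingFault, Lubricant, Pressure, RPM, Vibration, Voltage.
MB(Wear) = {BearingFault, Load, Lubricant, Pressure, RPM, Vibration, Voltage}.
Noise is neither a parent, child, nor co-parent of Wear, so it does not belong.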